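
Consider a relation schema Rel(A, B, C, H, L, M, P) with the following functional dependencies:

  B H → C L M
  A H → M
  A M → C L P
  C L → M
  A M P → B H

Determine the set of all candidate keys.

Attribute A never appears on the right-hand side of any dependency, so A must belong to every candidate key.
{A}⁺ = {A}, which is not all of the schema, so we must add further attributes.
{A, H}⁺: AH→M adds M; AM→CLP adds C, L, P; AMP→BH adds B → {A, B, C, H, L, M, P}. Minimal: {H}⁺ = {H}; {A}⁺ = {A} — none reach the full schema.
{A, M}⁺: AM→CLP adds C, L, P; AMP→BH adds B, H → {A, B, C, H, L, M, P}. Minimal: {M}⁺ = {M}; {A}⁺ = {A} — none reach the full schema.
{A, C, L}⁺: CL→M adds M; AM→CLP adds P; AMP→BH adds B, H → {A, B, C, H, L, M, P}. Minimal: {C, L}⁺ = {C, L, M}; {A, L}⁺ = {A, L}; {A, C}⁺ = {A, C} — none reach the full schema.
Any other superkey contains one of these as a subset, so there are no further candidate keys.

AH, AM, ACL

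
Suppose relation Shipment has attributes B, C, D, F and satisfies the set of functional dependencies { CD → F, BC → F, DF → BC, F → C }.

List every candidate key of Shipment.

Attribute D never appears on the right-hand side of any dependency, so D must belong to every candidate key.
{D}⁺ = {D}, which is not all of the schema, so we must add further attributes.
{C, D}⁺: CD→F adds F; DF→BC adds B → {B, C, D, F}.
{D, F}⁺: DF→BC adds B, C → {B, C, D, F}.
Any other superkey contains one of these as a subset, so there are no further candidate keys.

{C, D}, {D, F}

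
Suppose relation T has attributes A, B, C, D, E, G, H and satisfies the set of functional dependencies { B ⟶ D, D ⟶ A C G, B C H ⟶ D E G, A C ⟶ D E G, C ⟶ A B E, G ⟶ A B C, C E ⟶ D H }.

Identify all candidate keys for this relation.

{B}, {C}, {D}, {G}

{B}⁺: B→D adds D; D→ACG adds A, C, G; AC→DEG adds E; CE→DH adds H → {A, B, C, D, E, G, H}.
{C}⁺: C→ABE adds A, B, E; CE→DH adds D, H; D→ACG adds G → {A, B, C, D, E, G, H}.
{D}⁺: D→ACG adds A, C, G; AC→DEG adds E; C→ABE adds B; CE→DH adds H → {A, B, C, D, E, G, H}.
{G}⁺: G→ABC adds A, B, C; B→D adds D; AC→DEG adds E; CE→DH adds H → {A, B, C, D, E, G, H}.
Any other superkey contains one of these as a subset, so there are no further candidate keys.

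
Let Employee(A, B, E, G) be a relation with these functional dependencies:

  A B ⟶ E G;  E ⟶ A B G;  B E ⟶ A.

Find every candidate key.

(E); (A, B)

{E}⁺: E→ABG adds A, B, G → {A, B, E, G}.
{A, B}⁺: AB→EG adds E, G → {A, B, E, G}. Minimal: {B}⁺ = {B}; {A}⁺ = {A} — none reach the full schema.
Any other superkey contains one of these as a subset, so there are no further candidate keys.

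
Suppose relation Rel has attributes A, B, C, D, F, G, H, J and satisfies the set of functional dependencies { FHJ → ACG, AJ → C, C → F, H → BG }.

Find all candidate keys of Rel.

{A, D, H, J}, {C, D, H, J}, {D, F, H, J}

Attributes D, H, J never appear on any right-hand side, so every candidate key must contain {D, H, J}.
{D, H, J}⁺ = {B, D, G, H, J}, which is not all of the schema, so we must add further attributes.
{A, D, H, J}⁺: AJ→C adds C; C→F adds F; H→BG adds B, G → {A, B, C, D, F, G, H, J}. Minimal: {D, H, J}⁺ = {B, D, G, H, J}; {A, H, J}⁺ = {A, B, C, F, G, H, J}; {A, D, J}⁺ = {A, C, D, F, J}; … — none reach the full schema.
{C, D, H, J}⁺: C→F adds F; H→BG adds B, G; FHJ→ACG adds A → {A, B, C, D, F, G, H, J}. Minimal: {D, H, J}⁺ = {B, D, G, H, J}; {C, H, J}⁺ = {A, B, C, F, G, H, J}; {C, D, J}⁺ = {C, D, F, J}; … — none reach the full schema.
{D, F, H, J}⁺: FHJ→ACG adds A, C, G; H→BG adds B → {A, B, C, D, F, G, H, J}. Minimal: {F, H, J}⁺ = {A, B, C, F, G, H, J}; {D, H, J}⁺ = {B, D, G, H, J}; {D, F, J}⁺ = {D, F, J}; … — none reach the full schema.
Any other superkey contains one of these as a subset, so there are no further candidate keys.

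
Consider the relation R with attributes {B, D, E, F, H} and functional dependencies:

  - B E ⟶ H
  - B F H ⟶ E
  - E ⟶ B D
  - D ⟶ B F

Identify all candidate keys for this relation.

{E}, {D, H}, {B, F, H}

{E}⁺: E→BD adds B, D; D→BF adds F; BE→H adds H → {B, D, E, F, H}.
{D, H}⁺: D→BF adds B, F; BFH→E adds E → {B, D, E, F, H}.
{B, F, H}⁺: BFH→E adds E; E→BD adds D → {B, D, E, F, H}.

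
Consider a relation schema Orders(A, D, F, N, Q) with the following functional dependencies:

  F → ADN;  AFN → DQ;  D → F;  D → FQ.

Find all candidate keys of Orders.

{D}⁺: D→F adds F; D→FQ adds Q; F→ADN adds A, N → {A, D, F, N, Q}.
{F}⁺: F→ADN adds A, D, N; AFN→DQ adds Q → {A, D, F, N, Q}.

(D); (F)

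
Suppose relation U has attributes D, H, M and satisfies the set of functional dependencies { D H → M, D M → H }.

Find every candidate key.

DH; DM

{D, H}⁺: DH→M adds M → {D, H, M}.
{D, M}⁺: DM→H adds H → {D, H, M}.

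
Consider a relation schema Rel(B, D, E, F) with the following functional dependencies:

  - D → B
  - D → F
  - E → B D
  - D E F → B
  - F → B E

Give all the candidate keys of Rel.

(D); (E); (F)

{D}⁺: D→B adds B; D→F adds F; F→BE adds E → {B, D, E, F}.
{E}⁺: E→BD adds B, D; D→F adds F → {B, D, E, F}.
{F}⁺: F→BE adds B, E; E→BD adds D → {B, D, E, F}.
Any other superkey contains one of these as a subset, so there are no further candidate keys.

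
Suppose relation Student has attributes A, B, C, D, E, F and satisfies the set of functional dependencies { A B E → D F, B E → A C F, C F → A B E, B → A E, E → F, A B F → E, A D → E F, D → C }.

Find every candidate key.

{B}; {A, D}; {C, E}; {C, F}; {D, E}; {D, F}

{B}⁺: B→AE adds A, E; E→F adds F; ABE→DF adds D; BE→ACF adds C → {A, B, C, D, E, F}.
{A, D}⁺: AD→EF adds E, F; D→C adds C; CF→ABE adds B → {A, B, C, D, E, F}. Minimal: {D}⁺ = {C, D}; {A}⁺ = {A} — none reach the full schema.
{C, E}⁺: E→F adds F; CF→ABE adds A, B; ABE→DF adds D → {A, B, C, D, E, F}. Minimal: {E}⁺ = {E, F}; {C}⁺ = {C} — none reach the full schema.
{C, F}⁺: CF→ABE adds A, B, E; ABE→DF adds D → {A, B, C, D, E, F}. Minimal: {F}⁺ = {F}; {C}⁺ = {C} — none reach the full schema.
{D, E}⁺: E→F adds F; D→C adds C; CF→ABE adds A, B → {A, B, C, D, E, F}. Minimal: {E}⁺ = {E, F}; {D}⁺ = {C, D} — none reach the full schema.
{D, F}⁺: D→C adds C; CF→ABE adds A, B, E → {A, B, C, D, E, F}. Minimal: {F}⁺ = {F}; {D}⁺ = {C, D} — none reach the full schema.
Any other superkey contains one of these as a subset, so there are no further candidate keys.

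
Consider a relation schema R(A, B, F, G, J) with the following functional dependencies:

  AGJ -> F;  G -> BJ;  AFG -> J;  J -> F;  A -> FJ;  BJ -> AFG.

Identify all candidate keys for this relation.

{G}⁺: G→BJ adds B, J; J→F adds F; BJ→AFG adds A → {A, B, F, G, J}.
{A, B}⁺: A→FJ adds F, J; BJ→AFG adds G → {A, B, F, G, J}. Minimal: {B}⁺ = {B}; {A}⁺ = {A, F, J} — none reach the full schema.
{B, J}⁺: J→F adds F; BJ→AFG adds A, G → {A, B, F, G, J}. Minimal: {J}⁺ = {F, J}; {B}⁺ = {B} — none reach the full schema.

(G), (A, B), (B, J)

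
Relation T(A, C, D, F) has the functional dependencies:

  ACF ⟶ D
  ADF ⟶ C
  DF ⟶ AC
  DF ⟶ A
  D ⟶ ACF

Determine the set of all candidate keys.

D, ACF

{D}⁺: D→ACF adds A, C, F → {A, C, D, F}.
{A, C, F}⁺: ACF→D adds D → {A, C, D, F}. Minimal: {C, F}⁺ = {C, F}; {A, F}⁺ = {A, F}; {A, C}⁺ = {A, C} — none reach the full schema.
Any other superkey contains one of these as a subset, so there are no further candidate keys.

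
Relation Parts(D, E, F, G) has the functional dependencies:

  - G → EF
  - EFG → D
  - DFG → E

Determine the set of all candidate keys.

{G}⁺: G→EF adds E, F; EFG→D adds D → {D, E, F, G}.

{G}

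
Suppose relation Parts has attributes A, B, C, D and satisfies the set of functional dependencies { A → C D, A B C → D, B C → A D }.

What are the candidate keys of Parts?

Attribute B never appears on the right-hand side of any dependency, so B must belong to every candidate key.
{B}⁺ = {B}, which is not all of the schema, so we must add further attributes.
{A, B}⁺: A→CD adds C, D → {A, B, C, D}. Minimal: {B}⁺ = {B}; {A}⁺ = {A, C, D} — none reach the full schema.
{B, C}⁺: BC→AD adds A, D → {A, B, C, D}. Minimal: {C}⁺ = {C}; {B}⁺ = {B} — none reach the full schema.

{A, B}; {B, C}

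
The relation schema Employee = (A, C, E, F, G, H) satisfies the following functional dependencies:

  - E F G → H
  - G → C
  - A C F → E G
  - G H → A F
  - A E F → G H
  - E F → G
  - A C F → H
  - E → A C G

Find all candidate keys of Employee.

{E, F}⁺: EF→G adds G; E→ACG adds A, C; EFG→H adds H → {A, C, E, F, G, H}. Minimal: {F}⁺ = {F}; {E}⁺ = {A, C, E, G} — none reach the full schema.
{E, H}⁺: E→ACG adds A, C, G; GH→AF adds F → {A, C, E, F, G, H}. Minimal: {H}⁺ = {H}; {E}⁺ = {A, C, E, G} — none reach the full schema.
{G, H}⁺: G→C adds C; GH→AF adds A, F; ACF→EG adds E → {A, C, E, F, G, H}. Minimal: {H}⁺ = {H}; {G}⁺ = {C, G} — none reach the full schema.
{A, C, F}⁺: ACF→EG adds E, G; AEF→GH adds H → {A, C, E, F, G, H}. Minimal: {C, F}⁺ = {C, F}; {A, F}⁺ = {A, F}; {A, C}⁺ = {A, C} — none reach the full schema.
{A, F, G}⁺: G→C adds C; ACF→EG adds E; AEF→GH adds H → {A, C, E, F, G, H}. Minimal: {F, G}⁺ = {C, F, G}; {A, G}⁺ = {A, C, G}; {A, F}⁺ = {A, F} — none reach the full schema.

(E, F), (E, H), (G, H), (A, C, F), (A, F, G)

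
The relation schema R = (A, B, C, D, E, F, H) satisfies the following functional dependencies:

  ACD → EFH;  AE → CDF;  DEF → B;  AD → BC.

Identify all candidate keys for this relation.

{A, D}, {A, E}

Attribute A never appears on the right-hand side of any dependency, so A must belong to every candidate key.
{A}⁺ = {A}, which is not all of the schema, so we must add further attributes.
{A, D}⁺: AD→BC adds B, C; ACD→EFH adds E, F, H → {A, B, C, D, E, F, H}. Minimal: {D}⁺ = {D}; {A}⁺ = {A} — none reach the full schema.
{A, E}⁺: AE→CDF adds C, D, F; DEF→B adds B; ACD→EFH adds H → {A, B, C, D, E, F, H}. Minimal: {E}⁺ = {E}; {A}⁺ = {A} — none reach the full schema.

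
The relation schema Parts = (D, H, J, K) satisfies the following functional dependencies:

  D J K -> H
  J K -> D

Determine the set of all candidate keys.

Attributes J, K never appear on any right-hand side, so every candidate key must contain {J, K}.
{J, K}⁺ = {D, H, J, K}, which is all of the schema, so {J, K} is the only candidate key.

JK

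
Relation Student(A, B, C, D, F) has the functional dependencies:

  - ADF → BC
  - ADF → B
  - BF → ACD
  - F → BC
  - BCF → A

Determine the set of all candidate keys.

(F)

Attribute F never appears on the right-hand side of any dependency, so F must belong to every candidate key.
{F}⁺ = {A, B, C, D, F}, which is all of the schema, so {F} is the only candidate key.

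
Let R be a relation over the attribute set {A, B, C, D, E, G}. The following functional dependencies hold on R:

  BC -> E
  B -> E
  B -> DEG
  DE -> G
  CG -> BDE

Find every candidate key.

{A, B, C}, {A, C, G}, {A, C, D, E}

Attributes A, C never appear on any right-hand side, so every candidate key must contain {A, C}.
{A, C}⁺ = {A, C}, which is not all of the schema, so we must add further attributes.
{A, B, C}⁺: BC→E adds E; B→DEG adds D, G → {A, B, C, D, E, G}. Minimal: {B, C}⁺ = {B, C, D, E, G}; {A, C}⁺ = {A, C}; {A, B}⁺ = {A, B, D, E, G} — none reach the full schema.
{A, C, G}⁺: CG→BDE adds B, D, E → {A, B, C, D, E, G}. Minimal: {C, G}⁺ = {B, C, D, E, G}; {A, G}⁺ = {A, G}; {A, C}⁺ = {A, C} — none reach the full schema.
{A, C, D, E}⁺: DE→G adds G; CG→BDE adds B → {A, B, C, D, E, G}. Minimal: {C, D, E}⁺ = {B, C, D, E, G}; {A, D, E}⁺ = {A, D, E, G}; {A, C, E}⁺ = {A, C, E}; … — none reach the full schema.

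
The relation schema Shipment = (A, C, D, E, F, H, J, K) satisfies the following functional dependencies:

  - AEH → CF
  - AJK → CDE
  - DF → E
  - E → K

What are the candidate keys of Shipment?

AEHJ, AHJK, ADFHJ

Attributes A, H, J never appear on any right-hand side, so every candidate key must contain {A, H, J}.
{A, H, J}⁺ = {A, H, J}, which is not all of the schema, so we must add further attributes.
{A, E, H, J}⁺: AEH→CF adds C, F; E→K adds K; AJK→CDE adds D → {A, C, D, E, F, H, J, K}.
{A, H, J, K}⁺: AJK→CDE adds C, D, E; AEH→CF adds F → {A, C, D, E, F, H, J, K}.
{A, D, F, H, J}⁺: DF→E adds E; E→K adds K; AEH→CF adds C → {A, C, D, E, F, H, J, K}.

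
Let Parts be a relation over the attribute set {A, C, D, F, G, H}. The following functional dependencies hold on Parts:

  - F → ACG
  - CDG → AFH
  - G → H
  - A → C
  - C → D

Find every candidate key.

{F}⁺: F→ACG adds A, C, G; G→H adds H; C→D adds D → {A, C, D, F, G, H}.
{A, G}⁺: G→H adds H; A→C adds C; C→D adds D; CDG→AFH adds F → {A, C, D, F, G, H}. Minimal: {G}⁺ = {G, H}; {A}⁺ = {A, C, D} — none reach the full schema.
{C, G}⁺: G→H adds H; C→D adds D; CDG→AFH adds A, F → {A, C, D, F, G, H}. Minimal: {G}⁺ = {G, H}; {C}⁺ = {C, D} — none reach the full schema.

F; AG; CG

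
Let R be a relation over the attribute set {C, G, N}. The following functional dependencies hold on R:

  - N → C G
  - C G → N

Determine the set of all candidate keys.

(N); (C, G)

{N}⁺: N→CG adds C, G → {C, G, N}.
{C, G}⁺: CG→N adds N → {C, G, N}. Minimal: {G}⁺ = {G}; {C}⁺ = {C} — none reach the full schema.
Any other superkey contains one of these as a subset, so there are no further candidate keys.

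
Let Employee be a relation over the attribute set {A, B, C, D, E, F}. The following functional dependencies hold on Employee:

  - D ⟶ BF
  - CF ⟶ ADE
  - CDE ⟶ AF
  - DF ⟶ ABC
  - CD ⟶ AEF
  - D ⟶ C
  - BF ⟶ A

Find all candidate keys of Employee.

{D}⁺: D→BF adds B, F; DF→ABC adds A, C; CD→AEF adds E → {A, B, C, D, E, F}.
{C, F}⁺: CF→ADE adds A, D, E; DF→ABC adds B → {A, B, C, D, E, F}. Minimal: {F}⁺ = {F}; {C}⁺ = {C} — none reach the full schema.
Any other superkey contains one of these as a subset, so there are no further candidate keys.

(D); (C, F)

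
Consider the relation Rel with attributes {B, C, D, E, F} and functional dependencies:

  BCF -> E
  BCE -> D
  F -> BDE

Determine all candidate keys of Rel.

Attributes C, F never appear on any right-hand side, so every candidate key must contain {C, F}.
{C, F}⁺ = {B, C, D, E, F}, which is all of the schema, so {C, F} is the only candidate key.

{C, F}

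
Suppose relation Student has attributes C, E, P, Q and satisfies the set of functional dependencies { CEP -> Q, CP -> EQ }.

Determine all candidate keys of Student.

(C, P)

Attributes C, P never appear on any right-hand side, so every candidate key must contain {C, P}.
{C, P}⁺ = {C, E, P, Q}, which is all of the schema, so {C, P} is the only candidate key.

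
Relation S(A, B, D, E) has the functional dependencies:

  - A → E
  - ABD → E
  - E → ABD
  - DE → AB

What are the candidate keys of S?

{A}⁺: A→E adds E; E→ABD adds B, D → {A, B, D, E}.
{E}⁺: E→ABD adds A, B, D → {A, B, D, E}.

A, E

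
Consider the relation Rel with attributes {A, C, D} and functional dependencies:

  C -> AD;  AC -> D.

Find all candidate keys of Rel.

Attribute C never appears on the right-hand side of any dependency, so C must belong to every candidate key.
{C}⁺ = {A, C, D}, which is all of the schema, so {C} is the only candidate key.

{C}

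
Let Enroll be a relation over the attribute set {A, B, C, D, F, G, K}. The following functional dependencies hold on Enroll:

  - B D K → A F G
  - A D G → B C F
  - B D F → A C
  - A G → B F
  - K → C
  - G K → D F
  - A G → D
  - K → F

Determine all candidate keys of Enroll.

{A, G, K}, {B, D, K}, {B, G, K}

Attribute K never appears on the right-hand side of any dependency, so K must belong to every candidate key.
{K}⁺ = {C, F, K}, which is not all of the schema, so we must add further attributes.
{A, G, K}⁺: AG→BF adds B, F; K→C adds C; GK→DF adds D → {A, B, C, D, F, G, K}. Minimal: {G, K}⁺ = {C, D, F, G, K}; {A, K}⁺ = {A, C, F, K}; {A, G}⁺ = {A, B, C, D, F, G} — none reach the full schema.
{B, D, K}⁺: BDK→AFG adds A, F, G; ADG→BCF adds C → {A, B, C, D, F, G, K}. Minimal: {D, K}⁺ = {C, D, F, K}; {B, K}⁺ = {B, C, F, K}; {B, D}⁺ = {B, D} — none reach the full schema.
{B, G, K}⁺: K→C adds C; GK→DF adds D, F; BDK→AFG adds A → {A, B, C, D, F, G, K}. Minimal: {G, K}⁺ = {C, D, F, G, K}; {B, K}⁺ = {B, C, F, K}; {B, G}⁺ = {B, G} — none reach the full schema.
Any other superkey contains one of these as a subset, so there are no further candidate keys.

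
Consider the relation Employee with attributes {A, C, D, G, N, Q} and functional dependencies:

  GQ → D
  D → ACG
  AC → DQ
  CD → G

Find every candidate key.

(D, N), (A, C, N), (G, N, Q)

{D, N}⁺: D→ACG adds A, C, G; AC→DQ adds Q → {A, C, D, G, N, Q}. Minimal: {N}⁺ = {N}; {D}⁺ = {A, C, D, G, Q} — none reach the full schema.
{A, C, N}⁺: AC→DQ adds D, Q; CD→G adds G → {A, C, D, G, N, Q}. Minimal: {C, N}⁺ = {C, N}; {A, N}⁺ = {A, N}; {A, C}⁺ = {A, C, D, G, Q} — none reach the full schema.
{G, N, Q}⁺: GQ→D adds D; D→ACG adds A, C → {A, C, D, G, N, Q}. Minimal: {N, Q}⁺ = {N, Q}; {G, Q}⁺ = {A, C, D, G, Q}; {G, N}⁺ = {G, N} — none reach the full schema.
Any other superkey contains one of these as a subset, so there are no further candidate keys.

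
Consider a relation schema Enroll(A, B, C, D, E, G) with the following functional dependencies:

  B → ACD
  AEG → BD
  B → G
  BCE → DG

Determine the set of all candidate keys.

Attribute E never appears on the right-hand side of any dependency, so E must belong to every candidate key.
{E}⁺ = {E}, which is not all of the schema, so we must add further attributes.
{B, E}⁺: B→ACD adds A, C, D; B→G adds G → {A, B, C, D, E, G}. Minimal: {E}⁺ = {E}; {B}⁺ = {A, B, C, D, G} — none reach the full schema.
{A, E, G}⁺: AEG→BD adds B, D; B→ACD adds C → {A, B, C, D, E, G}. Minimal: {E, G}⁺ = {E, G}; {A, G}⁺ = {A, G}; {A, E}⁺ = {A, E} — none reach the full schema.

BE, AEG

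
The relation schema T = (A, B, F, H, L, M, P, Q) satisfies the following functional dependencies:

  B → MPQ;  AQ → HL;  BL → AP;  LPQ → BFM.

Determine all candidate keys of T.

{A, B}⁺: B→MPQ adds M, P, Q; AQ→HL adds H, L; LPQ→BFM adds F → {A, B, F, H, L, M, P, Q}. Minimal: {B}⁺ = {B, M, P, Q}; {A}⁺ = {A} — none reach the full schema.
{B, L}⁺: B→MPQ adds M, P, Q; BL→AP adds A; LPQ→BFM adds F; AQ→HL adds H → {A, B, F, H, L, M, P, Q}. Minimal: {L}⁺ = {L}; {B}⁺ = {B, M, P, Q} — none reach the full schema.
{A, P, Q}⁺: AQ→HL adds H, L; LPQ→BFM adds B, F, M → {A, B, F, H, L, M, P, Q}. Minimal: {P, Q}⁺ = {P, Q}; {A, Q}⁺ = {A, H, L, Q}; {A, P}⁺ = {A, P} — none reach the full schema.
{L, P, Q}⁺: LPQ→BFM adds B, F, M; BL→AP adds A; AQ→HL adds H → {A, B, F, H, L, M, P, Q}. Minimal: {P, Q}⁺ = {P, Q}; {L, Q}⁺ = {L, Q}; {L, P}⁺ = {L, P} — none reach the full schema.

AB, BL, APQ, LPQ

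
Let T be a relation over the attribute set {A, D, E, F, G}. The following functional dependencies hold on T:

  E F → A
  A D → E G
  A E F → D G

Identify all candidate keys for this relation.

{E, F}, {A, D, F}

Attribute F never appears on the right-hand side of any dependency, so F must belong to every candidate key.
{F}⁺ = {F}, which is not all of the schema, so we must add further attributes.
{E, F}⁺: EF→A adds A; AEF→DG adds D, G → {A, D, E, F, G}. Minimal: {F}⁺ = {F}; {E}⁺ = {E} — none reach the full schema.
{A, D, F}⁺: AD→EG adds E, G → {A, D, E, F, G}. Minimal: {D, F}⁺ = {D, F}; {A, F}⁺ = {A, F}; {A, D}⁺ = {A, D, E, G} — none reach the full schema.
Any other superkey contains one of these as a subset, so there are no further candidate keys.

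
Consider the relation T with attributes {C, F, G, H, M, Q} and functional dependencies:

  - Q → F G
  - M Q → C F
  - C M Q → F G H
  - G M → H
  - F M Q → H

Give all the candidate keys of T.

(M, Q)

Attributes M, Q never appear on any right-hand side, so every candidate key must contain {M, Q}.
{M, Q}⁺ = {C, F, G, H, M, Q}, which is all of the schema, so {M, Q} is the only candidate key.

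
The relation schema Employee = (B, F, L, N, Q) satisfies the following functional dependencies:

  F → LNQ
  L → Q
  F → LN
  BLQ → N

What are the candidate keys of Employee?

Attributes B, F never appear on any right-hand side, so every candidate key must contain {B, F}.
{B, F}⁺ = {B, F, L, N, Q}, which is all of the schema, so {B, F} is the only candidate key.

BF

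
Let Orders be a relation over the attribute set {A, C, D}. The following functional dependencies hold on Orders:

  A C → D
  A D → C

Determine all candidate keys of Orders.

AC, AD

Attribute A never appears on the right-hand side of any dependency, so A must belong to every candidate key.
{A}⁺ = {A}, which is not all of the schema, so we must add further attributes.
{A, C}⁺: AC→D adds D → {A, C, D}. Minimal: {C}⁺ = {C}; {A}⁺ = {A} — none reach the full schema.
{A, D}⁺: AD→C adds C → {A, C, D}. Minimal: {D}⁺ = {D}; {A}⁺ = {A} — none reach the full schema.
Any other superkey contains one of these as a subset, so there are no further candidate keys.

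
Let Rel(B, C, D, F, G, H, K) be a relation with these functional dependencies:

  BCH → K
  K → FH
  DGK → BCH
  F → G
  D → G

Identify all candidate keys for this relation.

Attribute D never appears on the right-hand side of any dependency, so D must belong to every candidate key.
{D}⁺ = {D, G}, which is not all of the schema, so we must add further attributes.
{D, K}⁺: K→FH adds F, H; F→G adds G; DGK→BCH adds B, C → {B, C, D, F, G, H, K}. Minimal: {K}⁺ = {F, G, H, K}; {D}⁺ = {D, G} — none reach the full schema.
{B, C, D, H}⁺: BCH→K adds K; K→FH adds F; F→G adds G → {B, C, D, F, G, H, K}. Minimal: {C, D, H}⁺ = {C, D, G, H}; {B, D, H}⁺ = {B, D, G, H}; {B, C, H}⁺ = {B, C, F, G, H, K}; … — none reach the full schema.

{D, K}; {B, C, D, H}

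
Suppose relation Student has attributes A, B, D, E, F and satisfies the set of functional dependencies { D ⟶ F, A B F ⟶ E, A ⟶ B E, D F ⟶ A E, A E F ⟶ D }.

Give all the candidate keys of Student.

{D}⁺: D→F adds F; DF→AE adds A, E; A→BE adds B → {A, B, D, E, F}.
{A, F}⁺: A→BE adds B, E; AEF→D adds D → {A, B, D, E, F}. Minimal: {F}⁺ = {F}; {A}⁺ = {A, B, E} — none reach the full schema.
Any other superkey contains one of these as a subset, so there are no further candidate keys.

(D); (A, F)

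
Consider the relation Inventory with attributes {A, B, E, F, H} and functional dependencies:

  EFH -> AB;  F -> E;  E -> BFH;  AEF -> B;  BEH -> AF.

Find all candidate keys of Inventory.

{E}, {F}

{E}⁺: E→BFH adds B, F, H; BEH→AF adds A → {A, B, E, F, H}.
{F}⁺: F→E adds E; E→BFH adds B, H; BEH→AF adds A → {A, B, E, F, H}.
Any other superkey contains one of these as a subset, so there are no further candidate keys.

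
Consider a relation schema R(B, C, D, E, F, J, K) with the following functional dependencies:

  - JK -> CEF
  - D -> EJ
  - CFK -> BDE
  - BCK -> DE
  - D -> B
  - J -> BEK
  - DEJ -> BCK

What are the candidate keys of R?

{D}; {J}; {B, C, K}; {C, F, K}

{D}⁺: D→EJ adds E, J; D→B adds B; J→BEK adds K; DEJ→BCK adds C; JK→CEF adds F → {B, C, D, E, F, J, K}.
{J}⁺: J→BEK adds B, E, K; JK→CEF adds C, F; CFK→BDE adds D → {B, C, D, E, F, J, K}.
{B, C, K}⁺: BCK→DE adds D, E; D→EJ adds J; JK→CEF adds F → {B, C, D, E, F, J, K}.
{C, F, K}⁺: CFK→BDE adds B, D, E; D→EJ adds J → {B, C, D, E, F, J, K}.
Any other superkey contains one of these as a subset, so there are no further candidate keys.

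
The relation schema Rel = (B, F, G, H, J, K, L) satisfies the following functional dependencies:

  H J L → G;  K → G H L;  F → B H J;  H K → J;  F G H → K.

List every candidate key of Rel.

Attribute F never appears on the right-hand side of any dependency, so F must belong to every candidate key.
{F}⁺ = {B, F, H, J}, which is not all of the schema, so we must add further attributes.
{F, G}⁺: F→BHJ adds B, H, J; FGH→K adds K; K→GHL adds L → {B, F, G, H, J, K, L}. Minimal: {G}⁺ = {G}; {F}⁺ = {B, F, H, J} — none reach the full schema.
{F, K}⁺: K→GHL adds G, H, L; F→BHJ adds B, J → {B, F, G, H, J, K, L}. Minimal: {K}⁺ = {G, H, J, K, L}; {F}⁺ = {B, F, H, J} — none reach the full schema.
{F, L}⁺: F→BHJ adds B, H, J; HJL→G adds G; FGH→K adds K → {B, F, G, H, J, K, L}. Minimal: {L}⁺ = {L}; {F}⁺ = {B, F, H, J} — none reach the full schema.
Any other superkey contains one of these as a subset, so there are no further candidate keys.

{F, G}, {F, K}, {F, L}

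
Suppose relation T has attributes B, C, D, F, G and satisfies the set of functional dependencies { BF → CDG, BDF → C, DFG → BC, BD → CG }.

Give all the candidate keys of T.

Attribute F never appears on the right-hand side of any dependency, so F must belong to every candidate key.
{F}⁺ = {F}, which is not all of the schema, so we must add further attributes.
{B, F}⁺: BF→CDG adds C, D, G → {B, C, D, F, G}. Minimal: {F}⁺ = {F}; {B}⁺ = {B} — none reach the full schema.
{D, F, G}⁺: DFG→BC adds B, C → {B, C, D, F, G}. Minimal: {F, G}⁺ = {F, G}; {D, G}⁺ = {D, G}; {D, F}⁺ = {D, F} — none reach the full schema.

BF, DFG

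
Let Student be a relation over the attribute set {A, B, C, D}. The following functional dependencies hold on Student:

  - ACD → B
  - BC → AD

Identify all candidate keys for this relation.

{B, C}, {A, C, D}

Attribute C never appears on the right-hand side of any dependency, so C must belong to every candidate key.
{C}⁺ = {C}, which is not all of the schema, so we must add further attributes.
{B, C}⁺: BC→AD adds A, D → {A, B, C, D}.
{A, C, D}⁺: ACD→B adds B → {A, B, C, D}.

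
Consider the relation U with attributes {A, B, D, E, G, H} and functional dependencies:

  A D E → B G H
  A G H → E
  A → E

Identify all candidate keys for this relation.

AD

Attributes A, D never appear on any right-hand side, so every candidate key must contain {A, D}.
{A, D}⁺ = {A, B, D, E, G, H}, which is all of the schema, so {A, D} is the only candidate key.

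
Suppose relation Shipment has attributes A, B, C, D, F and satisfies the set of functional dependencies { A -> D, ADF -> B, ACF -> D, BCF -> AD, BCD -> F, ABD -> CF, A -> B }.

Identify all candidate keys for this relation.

{A}; {B, C, D}; {B, C, F}

{A}⁺: A→D adds D; A→B adds B; ABD→CF adds C, F → {A, B, C, D, F}.
{B, C, D}⁺: BCD→F adds F; BCF→AD adds A → {A, B, C, D, F}.
{B, C, F}⁺: BCF→AD adds A, D → {A, B, C, D, F}.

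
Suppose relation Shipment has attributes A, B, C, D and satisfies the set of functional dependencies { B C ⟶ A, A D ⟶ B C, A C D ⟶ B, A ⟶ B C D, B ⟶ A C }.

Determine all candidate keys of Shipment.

{A}; {B}

{A}⁺: A→BCD adds B, C, D → {A, B, C, D}.
{B}⁺: B→AC adds A, C; A→BCD adds D → {A, B, C, D}.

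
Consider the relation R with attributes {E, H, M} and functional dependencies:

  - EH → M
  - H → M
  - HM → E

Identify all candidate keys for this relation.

(H)

Attribute H never appears on the right-hand side of any dependency, so H must belong to every candidate key.
{H}⁺ = {E, H, M}, which is all of the schema, so {H} is the only candidate key.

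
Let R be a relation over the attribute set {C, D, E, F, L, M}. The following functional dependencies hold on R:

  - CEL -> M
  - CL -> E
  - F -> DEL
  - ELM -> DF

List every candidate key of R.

Attribute C never appears on the right-hand side of any dependency, so C must belong to every candidate key.
{C}⁺ = {C}, which is not all of the schema, so we must add further attributes.
{C, F}⁺: F→DEL adds D, E, L; CEL→M adds M → {C, D, E, F, L, M}. Minimal: {F}⁺ = {D, E, F, L}; {C}⁺ = {C} — none reach the full schema.
{C, L}⁺: CL→E adds E; CEL→M adds M; ELM→DF adds D, F → {C, D, E, F, L, M}. Minimal: {L}⁺ = {L}; {C}⁺ = {C} — none reach the full schema.

CF, CL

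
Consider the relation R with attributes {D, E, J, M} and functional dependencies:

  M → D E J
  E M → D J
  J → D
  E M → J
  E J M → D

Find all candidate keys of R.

M

Attribute M never appears on the right-hand side of any dependency, so M must belong to every candidate key.
{M}⁺ = {D, E, J, M}, which is all of the schema, so {M} is the only candidate key.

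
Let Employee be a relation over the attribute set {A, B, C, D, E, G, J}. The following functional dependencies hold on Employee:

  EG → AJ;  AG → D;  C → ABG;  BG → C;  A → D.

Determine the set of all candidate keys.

{C, E}⁺: C→ABG adds A, B, G; A→D adds D; EG→AJ adds J → {A, B, C, D, E, G, J}. Minimal: {E}⁺ = {E}; {C}⁺ = {A, B, C, D, G} — none reach the full schema.
{B, E, G}⁺: EG→AJ adds A, J; AG→D adds D; BG→C adds C → {A, B, C, D, E, G, J}. Minimal: {E, G}⁺ = {A, D, E, G, J}; {B, G}⁺ = {A, B, C, D, G}; {B, E}⁺ = {B, E} — none reach the full schema.

(C, E); (B, E, G)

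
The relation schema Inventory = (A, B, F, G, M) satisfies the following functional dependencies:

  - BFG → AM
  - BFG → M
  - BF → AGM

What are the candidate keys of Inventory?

{B, F}⁺: BF→AGM adds A, G, M → {A, B, F, G, M}. Minimal: {F}⁺ = {F}; {B}⁺ = {B} — none reach the full schema.
No other minimal superkey exists.

(B, F)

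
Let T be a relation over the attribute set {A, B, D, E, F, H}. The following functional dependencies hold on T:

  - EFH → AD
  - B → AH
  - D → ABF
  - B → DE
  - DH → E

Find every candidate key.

(B); (D); (E, F, H)

{B}⁺: B→AH adds A, H; B→DE adds D, E; D→ABF adds F → {A, B, D, E, F, H}.
{D}⁺: D→ABF adds A, B, F; B→DE adds E; B→AH adds H → {A, B, D, E, F, H}.
{E, F, H}⁺: EFH→AD adds A, D; D→ABF adds B → {A, B, D, E, F, H}. Minimal: {F, H}⁺ = {F, H}; {E, H}⁺ = {E, H}; {E, F}⁺ = {E, F} — none reach the full schema.
Any other superkey contains one of these as a subset, so there are no further candidate keys.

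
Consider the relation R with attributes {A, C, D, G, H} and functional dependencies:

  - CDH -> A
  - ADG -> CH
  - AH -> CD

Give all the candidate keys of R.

{A, D, G}; {A, G, H}; {C, D, G, H}

Attribute G never appears on the right-hand side of any dependency, so G must belong to every candidate key.
{G}⁺ = {G}, which is not all of the schema, so we must add further attributes.
{A, D, G}⁺: ADG→CH adds C, H → {A, C, D, G, H}. Minimal: {D, G}⁺ = {D, G}; {A, G}⁺ = {A, G}; {A, D}⁺ = {A, D} — none reach the full schema.
{A, G, H}⁺: AH→CD adds C, D → {A, C, D, G, H}. Minimal: {G, H}⁺ = {G, H}; {A, H}⁺ = {A, C, D, H}; {A, G}⁺ = {A, G} — none reach the full schema.
{C, D, G, H}⁺: CDH→A adds A → {A, C, D, G, H}. Minimal: {D, G, H}⁺ = {D, G, H}; {C, G, H}⁺ = {C, G, H}; {C, D, H}⁺ = {A, C, D, H}; … — none reach the full schema.
Any other superkey contains one of these as a subset, so there are no further candidate keys.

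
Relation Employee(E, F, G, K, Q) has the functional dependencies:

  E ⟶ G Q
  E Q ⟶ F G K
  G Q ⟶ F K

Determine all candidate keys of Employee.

Attribute E never appears on the right-hand side of any dependency, so E must belong to every candidate key.
{E}⁺ = {E, F, G, K, Q}, which is all of the schema, so {E} is the only candidate key.

E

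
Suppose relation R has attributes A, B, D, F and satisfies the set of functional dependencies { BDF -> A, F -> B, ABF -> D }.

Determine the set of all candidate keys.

Attribute F never appears on the right-hand side of any dependency, so F must belong to every candidate key.
{F}⁺ = {B, F}, which is not all of the schema, so we must add further attributes.
{A, F}⁺: F→B adds B; ABF→D adds D → {A, B, D, F}. Minimal: {F}⁺ = {B, F}; {A}⁺ = {A} — none reach the full schema.
{D, F}⁺: F→B adds B; BDF→A adds A → {A, B, D, F}. Minimal: {F}⁺ = {B, F}; {D}⁺ = {D} — none reach the full schema.
Any other superkey contains one of these as a subset, so there are no further candidate keys.

{A, F}, {D, F}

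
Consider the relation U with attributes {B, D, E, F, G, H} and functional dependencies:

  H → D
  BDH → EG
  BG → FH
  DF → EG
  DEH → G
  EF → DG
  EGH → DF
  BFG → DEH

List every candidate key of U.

(B, G), (B, H), (B, D, F), (B, E, F)

{B, G}⁺: BG→FH adds F, H; BFG→DEH adds D, E → {B, D, E, F, G, H}.
{B, H}⁺: H→D adds D; BDH→EG adds E, G; BG→FH adds F → {B, D, E, F, G, H}.
{B, D, F}⁺: DF→EG adds E, G; BFG→DEH adds H → {B, D, E, F, G, H}.
{B, E, F}⁺: EF→DG adds D, G; BFG→DEH adds H → {B, D, E, F, G, H}.
Any other superkey contains one of these as a subset, so there are no further candidate keys.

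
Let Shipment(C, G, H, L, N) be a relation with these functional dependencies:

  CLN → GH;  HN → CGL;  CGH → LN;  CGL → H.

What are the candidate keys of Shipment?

{H, N}, {C, G, H}, {C, G, L}, {C, L, N}

{H, N}⁺: HN→CGL adds C, G, L → {C, G, H, L, N}.
{C, G, H}⁺: CGH→LN adds L, N → {C, G, H, L, N}.
{C, G, L}⁺: CGL→H adds H; CGH→LN adds N → {C, G, H, L, N}.
{C, L, N}⁺: CLN→GH adds G, H → {C, G, H, L, N}.
Any other superkey contains one of these as a subset, so there are no further candidate keys.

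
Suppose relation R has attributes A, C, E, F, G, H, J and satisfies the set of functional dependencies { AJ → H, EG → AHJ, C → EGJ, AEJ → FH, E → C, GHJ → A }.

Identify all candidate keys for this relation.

{C}⁺: C→EGJ adds E, G, J; EG→AHJ adds A, H; AEJ→FH adds F → {A, C, E, F, G, H, J}.
{E}⁺: E→C adds C; C→EGJ adds G, J; EG→AHJ adds A, H; AEJ→FH adds F → {A, C, E, F, G, H, J}.
Any other superkey contains one of these as a subset, so there are no further candidate keys.

(C), (E)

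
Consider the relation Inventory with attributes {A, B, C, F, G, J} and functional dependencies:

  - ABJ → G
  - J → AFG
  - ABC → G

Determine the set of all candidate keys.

{B, C, J}

{B, C, J}⁺: J→AFG adds A, F, G → {A, B, C, F, G, J}.
No other minimal superkey exists.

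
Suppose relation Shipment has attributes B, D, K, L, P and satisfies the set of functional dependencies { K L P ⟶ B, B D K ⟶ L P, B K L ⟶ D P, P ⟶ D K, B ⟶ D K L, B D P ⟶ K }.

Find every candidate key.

{B}⁺: B→DKL adds D, K, L; BDK→LP adds P → {B, D, K, L, P}.
{L, P}⁺: P→DK adds D, K; KLP→B adds B → {B, D, K, L, P}. Minimal: {P}⁺ = {D, K, P}; {L}⁺ = {L} — none reach the full schema.
Any other superkey contains one of these as a subset, so there are no further candidate keys.

(B); (L, P)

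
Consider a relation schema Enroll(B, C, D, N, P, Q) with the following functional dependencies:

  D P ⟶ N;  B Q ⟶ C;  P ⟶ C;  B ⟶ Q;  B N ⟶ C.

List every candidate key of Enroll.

(B, D, P)

Attributes B, D, P never appear on any right-hand side, so every candidate key must contain {B, D, P}.
{B, D, P}⁺ = {B, C, D, N, P, Q}, which is all of the schema, so {B, D, P} is the only candidate key.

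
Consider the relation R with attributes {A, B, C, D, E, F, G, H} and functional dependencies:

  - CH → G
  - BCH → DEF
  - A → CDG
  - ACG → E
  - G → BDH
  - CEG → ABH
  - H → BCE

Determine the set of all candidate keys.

A, G, H

{A}⁺: A→CDG adds C, D, G; ACG→E adds E; G→BDH adds B, H; BCH→DEF adds F → {A, B, C, D, E, F, G, H}.
{G}⁺: G→BDH adds B, D, H; H→BCE adds C, E; BCH→DEF adds F; CEG→ABH adds A → {A, B, C, D, E, F, G, H}.
{H}⁺: H→BCE adds B, C, E; CH→G adds G; BCH→DEF adds D, F; CEG→ABH adds A → {A, B, C, D, E, F, G, H}.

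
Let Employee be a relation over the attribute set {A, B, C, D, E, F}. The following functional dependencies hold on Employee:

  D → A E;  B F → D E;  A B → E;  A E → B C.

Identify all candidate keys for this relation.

{B, F}⁺: BF→DE adds D, E; D→AE adds A; AE→BC adds C → {A, B, C, D, E, F}.
{D, F}⁺: D→AE adds A, E; AE→BC adds B, C → {A, B, C, D, E, F}.
{A, E, F}⁺: AE→BC adds B, C; BF→DE adds D → {A, B, C, D, E, F}.

(B, F), (D, F), (A, E, F)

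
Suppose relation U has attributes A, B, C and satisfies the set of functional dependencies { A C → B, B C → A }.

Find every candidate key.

Attribute C never appears on the right-hand side of any dependency, so C must belong to every candidate key.
{C}⁺ = {C}, which is not all of the schema, so we must add further attributes.
{A, C}⁺: AC→B adds B → {A, B, C}. Minimal: {C}⁺ = {C}; {A}⁺ = {A} — none reach the full schema.
{B, C}⁺: BC→A adds A → {A, B, C}. Minimal: {C}⁺ = {C}; {B}⁺ = {B} — none reach the full schema.

{A, C}; {B, C}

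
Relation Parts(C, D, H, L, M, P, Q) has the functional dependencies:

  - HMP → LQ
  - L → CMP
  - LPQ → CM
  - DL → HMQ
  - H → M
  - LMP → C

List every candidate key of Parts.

{D, L}, {D, H, P}

Attribute D never appears on the right-hand side of any dependency, so D must belong to every candidate key.
{D}⁺ = {D}, which is not all of the schema, so we must add further attributes.
{D, L}⁺: L→CMP adds C, M, P; DL→HMQ adds H, Q → {C, D, H, L, M, P, Q}. Minimal: {L}⁺ = {C, L, M, P}; {D}⁺ = {D} — none reach the full schema.
{D, H, P}⁺: H→M adds M; HMP→LQ adds L, Q; L→CMP adds C → {C, D, H, L, M, P, Q}. Minimal: {H, P}⁺ = {C, H, L, M, P, Q}; {D, P}⁺ = {D, P}; {D, H}⁺ = {D, H, M} — none reach the full schema.
Any other superkey contains one of these as a subset, so there are no further candidate keys.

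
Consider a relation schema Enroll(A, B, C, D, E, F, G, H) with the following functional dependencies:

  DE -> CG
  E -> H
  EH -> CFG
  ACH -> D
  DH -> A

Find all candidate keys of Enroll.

{A, B, E}, {B, D, E}

{A, B, E}⁺: E→H adds H; EH→CFG adds C, F, G; ACH→D adds D → {A, B, C, D, E, F, G, H}.
{B, D, E}⁺: DE→CG adds C, G; E→H adds H; EH→CFG adds F; DH→A adds A → {A, B, C, D, E, F, G, H}.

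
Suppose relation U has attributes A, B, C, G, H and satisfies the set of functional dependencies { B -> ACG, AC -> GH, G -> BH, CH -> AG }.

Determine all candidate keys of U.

{B}⁺: B→ACG adds A, C, G; AC→GH adds H → {A, B, C, G, H}.
{G}⁺: G→BH adds B, H; B→ACG adds A, C → {A, B, C, G, H}.
{A, C}⁺: AC→GH adds G, H; G→BH adds B → {A, B, C, G, H}. Minimal: {C}⁺ = {C}; {A}⁺ = {A} — none reach the full schema.
{C, H}⁺: CH→AG adds A, G; G→BH adds B → {A, B, C, G, H}. Minimal: {H}⁺ = {H}; {C}⁺ = {C} — none reach the full schema.
Any other superkey contains one of these as a subset, so there are no further candidate keys.

{B}; {G}; {A, C}; {C, H}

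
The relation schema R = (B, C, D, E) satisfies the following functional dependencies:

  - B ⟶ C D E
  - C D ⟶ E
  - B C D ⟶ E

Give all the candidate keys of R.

{B}⁺: B→CDE adds C, D, E → {B, C, D, E}.
No other minimal superkey exists.

(B)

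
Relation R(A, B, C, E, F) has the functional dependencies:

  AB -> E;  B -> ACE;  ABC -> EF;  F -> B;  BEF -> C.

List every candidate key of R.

(B), (F)

{B}⁺: B→ACE adds A, C, E; ABC→EF adds F → {A, B, C, E, F}.
{F}⁺: F→B adds B; B→ACE adds A, C, E → {A, B, C, E, F}.
Any other superkey contains one of these as a subset, so there are no further candidate keys.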